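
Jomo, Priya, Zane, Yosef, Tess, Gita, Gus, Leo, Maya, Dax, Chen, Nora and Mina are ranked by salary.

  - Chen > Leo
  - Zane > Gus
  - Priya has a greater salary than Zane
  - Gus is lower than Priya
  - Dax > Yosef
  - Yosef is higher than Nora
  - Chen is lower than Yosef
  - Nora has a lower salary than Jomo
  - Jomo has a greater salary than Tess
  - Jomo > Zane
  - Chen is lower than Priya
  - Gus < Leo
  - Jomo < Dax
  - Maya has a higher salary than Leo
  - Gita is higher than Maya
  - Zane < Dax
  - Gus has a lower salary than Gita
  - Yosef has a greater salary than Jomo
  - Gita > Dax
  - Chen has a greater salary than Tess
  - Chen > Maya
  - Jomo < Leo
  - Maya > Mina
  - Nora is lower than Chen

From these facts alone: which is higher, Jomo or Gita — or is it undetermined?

Gita

The relevant relations are Jomo < Leo; Leo < Maya; Maya < Chen; Chen < Yosef; Yosef < Dax; Dax < Gita.
Chaining these gives Jomo < Leo < Maya < Chen < Yosef < Dax < Gita.
So Gita is higher.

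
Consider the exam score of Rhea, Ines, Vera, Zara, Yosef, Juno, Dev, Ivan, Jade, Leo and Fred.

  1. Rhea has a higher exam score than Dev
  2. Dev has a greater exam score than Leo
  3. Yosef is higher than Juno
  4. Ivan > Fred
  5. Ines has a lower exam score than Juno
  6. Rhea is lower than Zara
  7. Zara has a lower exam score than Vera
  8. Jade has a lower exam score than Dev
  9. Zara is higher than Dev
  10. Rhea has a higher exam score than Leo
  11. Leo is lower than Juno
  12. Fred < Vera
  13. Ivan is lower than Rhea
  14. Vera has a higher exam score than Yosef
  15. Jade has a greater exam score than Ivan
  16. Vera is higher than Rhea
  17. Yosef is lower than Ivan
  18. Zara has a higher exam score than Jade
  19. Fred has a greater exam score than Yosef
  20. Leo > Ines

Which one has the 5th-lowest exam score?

Fred

The consecutive relations fix a unique order: Ines < Leo < Juno < Yosef < Fred < Ivan < Jade < Dev < Rhea < Zara < Vera.
Counting 5 from the smallest end gives Fred.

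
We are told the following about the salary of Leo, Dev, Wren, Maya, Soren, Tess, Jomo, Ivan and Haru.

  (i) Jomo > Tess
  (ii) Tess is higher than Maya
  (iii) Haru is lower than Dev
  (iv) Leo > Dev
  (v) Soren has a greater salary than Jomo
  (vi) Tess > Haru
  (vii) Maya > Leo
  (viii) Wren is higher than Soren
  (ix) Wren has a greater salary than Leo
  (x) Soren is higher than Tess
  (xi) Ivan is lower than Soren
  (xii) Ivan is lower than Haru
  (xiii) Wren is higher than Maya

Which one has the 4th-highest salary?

Tess

The consecutive relations fix a unique order: Ivan < Haru < Dev < Leo < Maya < Tess < Jomo < Soren < Wren.
Counting 4 from the largest end gives Tess.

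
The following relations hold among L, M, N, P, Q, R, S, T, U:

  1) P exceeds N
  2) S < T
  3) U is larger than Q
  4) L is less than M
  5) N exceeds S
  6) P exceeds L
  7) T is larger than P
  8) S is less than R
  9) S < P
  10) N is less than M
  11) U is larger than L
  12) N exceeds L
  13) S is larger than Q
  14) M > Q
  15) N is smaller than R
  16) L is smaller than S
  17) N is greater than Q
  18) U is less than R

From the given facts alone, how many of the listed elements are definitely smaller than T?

5

The elements the relations force below T are L, Q, S, N, P — no chain reaches any other.
That is 5.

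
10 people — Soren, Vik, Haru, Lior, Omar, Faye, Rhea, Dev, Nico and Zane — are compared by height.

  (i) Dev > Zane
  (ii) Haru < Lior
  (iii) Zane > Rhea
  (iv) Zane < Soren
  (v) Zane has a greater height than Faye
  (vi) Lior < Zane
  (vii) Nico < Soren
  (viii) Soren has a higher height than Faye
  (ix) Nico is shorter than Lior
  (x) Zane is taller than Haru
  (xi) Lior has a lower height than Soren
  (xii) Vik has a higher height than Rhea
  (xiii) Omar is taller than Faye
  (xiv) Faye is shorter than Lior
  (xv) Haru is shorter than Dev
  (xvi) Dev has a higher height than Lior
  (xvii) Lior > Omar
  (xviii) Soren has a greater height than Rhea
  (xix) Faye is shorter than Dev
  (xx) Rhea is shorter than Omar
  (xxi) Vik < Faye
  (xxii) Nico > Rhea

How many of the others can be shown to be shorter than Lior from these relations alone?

6

The elements the relations force below Lior are Rhea, Vik, Faye, Nico, Haru, Omar — no chain reaches any other.
That is 6.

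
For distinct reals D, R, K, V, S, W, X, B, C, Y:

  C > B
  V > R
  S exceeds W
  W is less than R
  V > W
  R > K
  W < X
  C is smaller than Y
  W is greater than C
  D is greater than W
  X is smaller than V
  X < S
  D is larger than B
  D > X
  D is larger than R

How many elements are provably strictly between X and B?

The relations place B below X. An element lies strictly between them when it is forced above B and also forced below X.
Above B: {C, W, S, Y, R, D, V}. Below X: {C, W}.
Intersection: {C, W} — 2.

2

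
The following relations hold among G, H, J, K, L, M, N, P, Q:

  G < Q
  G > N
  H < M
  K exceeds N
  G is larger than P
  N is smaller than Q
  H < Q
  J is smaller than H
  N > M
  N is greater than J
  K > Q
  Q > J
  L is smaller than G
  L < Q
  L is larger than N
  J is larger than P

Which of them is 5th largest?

N

Chaining the given pairs: P < J < H < M < N < L < G < Q < K.
Counting 5 from the largest end gives N.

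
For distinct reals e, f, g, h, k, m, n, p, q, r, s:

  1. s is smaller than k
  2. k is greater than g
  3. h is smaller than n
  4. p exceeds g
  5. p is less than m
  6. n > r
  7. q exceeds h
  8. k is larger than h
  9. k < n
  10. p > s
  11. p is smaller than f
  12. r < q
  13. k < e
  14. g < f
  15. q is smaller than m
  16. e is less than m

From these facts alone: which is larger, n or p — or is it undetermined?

Following every chain through p: above p we get f, m; below p we get g, s.
n is not reached, and no chain runs the other way from n to p.
So the given relations leave the order of p and n undetermined.

undetermined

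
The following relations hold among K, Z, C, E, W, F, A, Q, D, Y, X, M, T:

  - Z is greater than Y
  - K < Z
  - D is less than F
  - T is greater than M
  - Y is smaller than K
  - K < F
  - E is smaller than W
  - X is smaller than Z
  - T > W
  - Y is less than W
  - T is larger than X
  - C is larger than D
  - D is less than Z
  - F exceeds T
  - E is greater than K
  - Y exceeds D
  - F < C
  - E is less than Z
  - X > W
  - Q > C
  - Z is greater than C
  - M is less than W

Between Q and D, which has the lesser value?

D

D < Y < K < E < W < X < T < F < C < Q, by transitivity through Y, K, E, W, X, T, F, C.
So D < Q; D is the smaller of the two.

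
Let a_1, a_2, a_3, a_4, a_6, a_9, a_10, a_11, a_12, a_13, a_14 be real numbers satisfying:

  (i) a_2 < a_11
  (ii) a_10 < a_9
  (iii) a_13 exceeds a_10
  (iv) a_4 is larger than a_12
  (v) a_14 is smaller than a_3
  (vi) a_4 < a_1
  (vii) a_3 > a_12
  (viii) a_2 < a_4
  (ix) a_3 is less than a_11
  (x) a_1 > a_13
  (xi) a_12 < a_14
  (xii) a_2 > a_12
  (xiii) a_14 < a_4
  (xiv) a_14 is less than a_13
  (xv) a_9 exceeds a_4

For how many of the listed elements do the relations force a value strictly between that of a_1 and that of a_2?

The relations place a_2 below a_1. An element lies strictly between them when it is forced above a_2 and also forced below a_1.
Above a_2: {a_11, a_4, a_9}. Below a_1: {a_10, a_12, a_14, a_13, a_4}.
Intersection: {a_4} — 1.

1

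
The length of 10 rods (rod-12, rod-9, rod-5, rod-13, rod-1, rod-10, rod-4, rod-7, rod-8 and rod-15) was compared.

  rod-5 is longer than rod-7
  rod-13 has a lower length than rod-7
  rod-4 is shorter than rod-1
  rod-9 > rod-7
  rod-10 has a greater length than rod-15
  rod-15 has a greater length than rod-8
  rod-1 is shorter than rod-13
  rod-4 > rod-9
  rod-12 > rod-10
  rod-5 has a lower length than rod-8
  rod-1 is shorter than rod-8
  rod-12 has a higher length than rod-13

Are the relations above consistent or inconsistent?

We have rod-7 < rod-9 stated directly, yet also rod-9 < rod-4 < rod-1 < rod-13 < rod-7 by chaining the others — so rod-9 < rod-7. Contradiction.

inconsistent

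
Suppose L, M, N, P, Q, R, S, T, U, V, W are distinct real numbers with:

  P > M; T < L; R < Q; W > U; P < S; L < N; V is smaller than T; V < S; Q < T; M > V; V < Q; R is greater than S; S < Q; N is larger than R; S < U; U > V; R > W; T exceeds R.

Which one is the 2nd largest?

L

Piecing the relations together gives one ordering: V < M < P < S < U < W < R < Q < T < L < N.
The 2nd largest is L.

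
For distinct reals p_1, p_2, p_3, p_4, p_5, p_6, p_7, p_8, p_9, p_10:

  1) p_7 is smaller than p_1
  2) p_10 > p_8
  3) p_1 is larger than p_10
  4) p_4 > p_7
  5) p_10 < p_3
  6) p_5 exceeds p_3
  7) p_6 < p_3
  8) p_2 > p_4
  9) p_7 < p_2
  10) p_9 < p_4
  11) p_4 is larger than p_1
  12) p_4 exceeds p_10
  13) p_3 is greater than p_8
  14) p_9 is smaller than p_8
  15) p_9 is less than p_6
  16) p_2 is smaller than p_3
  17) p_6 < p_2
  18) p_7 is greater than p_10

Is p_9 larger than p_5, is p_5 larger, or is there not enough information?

p_9 < p_8 and p_8 < p_10 give p_9 < p_10.
With p_10 < p_7: p_9 < p_8 < p_10 < p_7.
Then p_7 < p_1 extends the chain to p_1.
Then p_1 < p_4 extends the chain to p_4.
With p_4 < p_2: p_9 < p_8 < p_10 < p_7 < p_1 < p_4 < p_2.
With p_2 < p_3: p_9 < p_8 < p_10 < p_7 < p_1 < p_4 < p_2 < p_3.
Then p_3 < p_5 extends the chain to p_5.
So p_5 is larger.

p_5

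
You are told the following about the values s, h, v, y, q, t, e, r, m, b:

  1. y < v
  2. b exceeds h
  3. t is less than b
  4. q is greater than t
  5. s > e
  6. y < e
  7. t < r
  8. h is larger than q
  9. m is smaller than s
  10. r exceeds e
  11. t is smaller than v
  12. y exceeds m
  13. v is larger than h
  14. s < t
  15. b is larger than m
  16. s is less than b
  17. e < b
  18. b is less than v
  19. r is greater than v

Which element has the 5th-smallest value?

Chaining the given pairs: m < y < e < s < t < q < h < b < v < r.
The 5th smallest is t.

t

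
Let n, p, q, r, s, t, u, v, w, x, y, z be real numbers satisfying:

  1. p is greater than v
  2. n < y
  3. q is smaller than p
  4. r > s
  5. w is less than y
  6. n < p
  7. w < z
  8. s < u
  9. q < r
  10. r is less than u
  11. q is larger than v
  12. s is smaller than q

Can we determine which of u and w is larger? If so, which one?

Following every chain through w: above w we get z, y.
u is not reached, and no chain runs the other way from u to w.
So the given relations leave the order of w and u undetermined.

undetermined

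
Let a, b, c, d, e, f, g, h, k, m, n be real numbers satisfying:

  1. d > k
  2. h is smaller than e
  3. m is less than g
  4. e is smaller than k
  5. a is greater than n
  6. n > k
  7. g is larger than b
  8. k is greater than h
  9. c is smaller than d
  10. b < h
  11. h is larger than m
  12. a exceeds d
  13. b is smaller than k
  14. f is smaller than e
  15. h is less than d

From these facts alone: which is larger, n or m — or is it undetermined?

n

Chaining the given relations: m < h < e < k < n.
So n is larger.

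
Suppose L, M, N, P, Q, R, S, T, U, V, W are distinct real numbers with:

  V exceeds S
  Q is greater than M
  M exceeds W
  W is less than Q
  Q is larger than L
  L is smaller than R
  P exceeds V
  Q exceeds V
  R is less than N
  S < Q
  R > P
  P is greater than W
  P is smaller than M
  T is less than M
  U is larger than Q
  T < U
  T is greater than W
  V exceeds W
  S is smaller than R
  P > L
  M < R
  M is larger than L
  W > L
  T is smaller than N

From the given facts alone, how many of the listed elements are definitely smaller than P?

4

From P the given relations immediately reach L, W, V.
From those, S — 4 in total.
No other element is forced below P by the given relations, so the count is 4.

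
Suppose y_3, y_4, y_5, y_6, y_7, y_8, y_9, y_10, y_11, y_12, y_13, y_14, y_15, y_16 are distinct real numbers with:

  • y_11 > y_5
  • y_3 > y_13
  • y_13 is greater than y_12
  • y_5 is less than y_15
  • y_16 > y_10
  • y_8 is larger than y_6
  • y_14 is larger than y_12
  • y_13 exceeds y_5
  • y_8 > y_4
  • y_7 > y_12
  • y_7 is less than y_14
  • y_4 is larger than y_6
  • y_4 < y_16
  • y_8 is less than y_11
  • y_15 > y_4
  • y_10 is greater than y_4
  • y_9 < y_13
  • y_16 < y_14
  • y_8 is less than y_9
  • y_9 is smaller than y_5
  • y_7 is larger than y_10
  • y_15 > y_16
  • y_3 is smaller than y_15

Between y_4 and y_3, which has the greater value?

y_3

y_4 < y_8 and y_8 < y_9 give y_4 < y_9.
With y_9 < y_5: y_4 < y_8 < y_9 < y_5.
With y_5 < y_13: y_4 < y_8 < y_9 < y_5 < y_13.
Then y_13 < y_3 extends the chain to y_3.
So y_4 < y_3; y_3 is the larger of the two.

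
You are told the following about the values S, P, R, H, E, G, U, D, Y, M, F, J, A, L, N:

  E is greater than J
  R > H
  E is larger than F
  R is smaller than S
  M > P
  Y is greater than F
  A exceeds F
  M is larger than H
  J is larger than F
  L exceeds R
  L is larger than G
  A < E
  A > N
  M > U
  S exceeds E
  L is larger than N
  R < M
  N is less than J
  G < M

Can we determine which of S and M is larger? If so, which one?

Following every chain through M: below M we get H, G, U, R, P.
S is not reached, and no chain runs the other way from S to M.
So the given relations leave the order of M and S undetermined.

undetermined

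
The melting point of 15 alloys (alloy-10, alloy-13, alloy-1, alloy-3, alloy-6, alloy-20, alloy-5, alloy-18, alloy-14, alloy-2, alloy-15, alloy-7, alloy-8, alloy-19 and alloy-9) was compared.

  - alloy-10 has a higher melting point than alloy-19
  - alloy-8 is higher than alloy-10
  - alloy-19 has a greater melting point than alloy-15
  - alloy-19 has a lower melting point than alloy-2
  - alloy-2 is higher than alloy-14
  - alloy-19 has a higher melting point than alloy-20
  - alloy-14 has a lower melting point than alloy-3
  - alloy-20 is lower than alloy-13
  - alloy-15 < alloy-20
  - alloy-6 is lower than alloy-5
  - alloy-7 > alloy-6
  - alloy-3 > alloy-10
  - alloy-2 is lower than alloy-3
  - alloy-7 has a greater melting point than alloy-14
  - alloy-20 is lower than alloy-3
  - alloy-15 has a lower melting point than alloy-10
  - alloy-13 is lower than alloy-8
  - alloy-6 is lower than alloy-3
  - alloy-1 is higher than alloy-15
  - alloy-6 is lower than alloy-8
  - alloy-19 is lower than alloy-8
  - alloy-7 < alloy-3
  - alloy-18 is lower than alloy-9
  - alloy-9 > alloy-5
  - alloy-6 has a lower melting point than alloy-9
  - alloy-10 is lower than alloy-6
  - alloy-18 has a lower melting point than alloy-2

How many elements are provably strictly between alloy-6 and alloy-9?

Chaining upward from alloy-6 reaches: alloy-7, alloy-5, alloy-8, alloy-3.
Chaining downward from alloy-9 reaches: alloy-15, alloy-20, alloy-19, alloy-18, alloy-10, alloy-5.
Strictly between alloy-6 and alloy-9 are those in both lists: alloy-5 — 1 element.

1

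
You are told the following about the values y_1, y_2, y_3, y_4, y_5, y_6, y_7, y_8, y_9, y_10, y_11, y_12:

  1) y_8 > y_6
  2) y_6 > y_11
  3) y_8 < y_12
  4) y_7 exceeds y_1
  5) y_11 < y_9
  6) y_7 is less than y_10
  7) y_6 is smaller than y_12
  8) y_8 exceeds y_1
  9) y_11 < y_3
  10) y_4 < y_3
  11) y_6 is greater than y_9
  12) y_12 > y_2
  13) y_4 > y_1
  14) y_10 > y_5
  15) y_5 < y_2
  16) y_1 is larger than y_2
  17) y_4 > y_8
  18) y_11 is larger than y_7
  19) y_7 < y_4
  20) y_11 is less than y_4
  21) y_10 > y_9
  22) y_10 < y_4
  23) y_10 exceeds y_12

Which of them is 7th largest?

y_9

The consecutive relations fix a unique order: y_5 < y_2 < y_1 < y_7 < y_11 < y_9 < y_6 < y_8 < y_12 < y_10 < y_4 < y_3.
Counting 7 from the largest end gives y_9.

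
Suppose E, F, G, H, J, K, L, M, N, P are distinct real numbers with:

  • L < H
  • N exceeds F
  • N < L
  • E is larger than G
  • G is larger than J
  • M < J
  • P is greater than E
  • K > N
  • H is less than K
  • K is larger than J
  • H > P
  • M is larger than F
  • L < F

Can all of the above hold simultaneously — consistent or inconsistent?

Chaining the given relations yields N < L < F, so N < F. But one relation states F < N. These cannot both hold.

inconsistent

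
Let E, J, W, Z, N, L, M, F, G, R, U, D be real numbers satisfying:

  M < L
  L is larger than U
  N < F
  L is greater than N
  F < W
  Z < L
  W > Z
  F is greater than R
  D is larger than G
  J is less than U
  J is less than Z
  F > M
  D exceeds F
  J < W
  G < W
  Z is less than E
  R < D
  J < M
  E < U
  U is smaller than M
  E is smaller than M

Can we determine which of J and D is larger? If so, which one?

J < Z and Z < E give J < E.
Then E < U extends the chain to U.
With U < M: J < Z < E < U < M.
With M < F: J < Z < E < U < M < F.
Then F < D extends the chain to D.
So D is larger.

D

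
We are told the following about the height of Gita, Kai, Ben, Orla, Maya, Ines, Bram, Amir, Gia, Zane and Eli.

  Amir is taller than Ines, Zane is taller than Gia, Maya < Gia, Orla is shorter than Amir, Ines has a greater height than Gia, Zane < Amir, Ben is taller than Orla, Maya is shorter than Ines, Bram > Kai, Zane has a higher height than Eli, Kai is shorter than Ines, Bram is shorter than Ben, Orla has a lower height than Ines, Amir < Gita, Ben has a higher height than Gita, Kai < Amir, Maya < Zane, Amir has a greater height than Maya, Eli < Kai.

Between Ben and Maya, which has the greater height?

Ben

Maya < Gia and Gia < Ines give Maya < Ines.
With Ines < Amir: Maya < Gia < Ines < Amir.
With Amir < Gita: Maya < Gia < Ines < Amir < Gita.
With Gita < Ben: Maya < Gia < Ines < Amir < Gita < Ben.
So Maya < Ben; Ben is the taller of the two.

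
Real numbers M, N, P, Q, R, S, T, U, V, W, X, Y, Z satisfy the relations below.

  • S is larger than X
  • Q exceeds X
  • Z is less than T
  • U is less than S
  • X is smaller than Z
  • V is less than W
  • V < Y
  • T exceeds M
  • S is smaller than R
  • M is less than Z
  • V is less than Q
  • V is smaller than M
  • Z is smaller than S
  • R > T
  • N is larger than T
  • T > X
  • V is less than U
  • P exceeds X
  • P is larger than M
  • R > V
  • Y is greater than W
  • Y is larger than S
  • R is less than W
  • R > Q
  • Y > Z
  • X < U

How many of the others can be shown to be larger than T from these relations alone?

4

From T the given relations immediately reach R, N.
From those, W — 3 in total.
From those, Y — 4 in total.
Nothing else is reachable above T; 4 in all.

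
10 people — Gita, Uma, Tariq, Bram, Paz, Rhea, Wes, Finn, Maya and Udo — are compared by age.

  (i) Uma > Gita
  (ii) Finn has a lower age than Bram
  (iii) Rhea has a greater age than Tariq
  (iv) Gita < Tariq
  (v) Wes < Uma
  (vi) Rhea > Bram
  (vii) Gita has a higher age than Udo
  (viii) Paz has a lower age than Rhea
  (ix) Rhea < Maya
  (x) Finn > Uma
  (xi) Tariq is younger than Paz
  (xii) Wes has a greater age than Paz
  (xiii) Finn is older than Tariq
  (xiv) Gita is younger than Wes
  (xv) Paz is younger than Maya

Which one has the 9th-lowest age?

Rhea

Piecing the relations together gives one ordering: Udo < Gita < Tariq < Paz < Wes < Uma < Finn < Bram < Rhea < Maya.
Counting 9 from the smallest end gives Rhea.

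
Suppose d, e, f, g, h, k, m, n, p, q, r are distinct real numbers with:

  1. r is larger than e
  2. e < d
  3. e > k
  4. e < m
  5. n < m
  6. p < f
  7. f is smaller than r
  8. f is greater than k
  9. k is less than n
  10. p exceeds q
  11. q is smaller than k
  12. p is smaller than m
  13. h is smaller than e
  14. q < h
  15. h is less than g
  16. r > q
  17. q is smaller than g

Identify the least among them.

k is not least since q < k; n is not least since k < n; h is not least since q < h; p is not least since q < p; e is not least since k < e; f is not least since p < f; g is not least since q < g; m is not least since e < m; r is not least since q < r; d is not least since e < d.
Only q has nothing below it, so q is the least.

q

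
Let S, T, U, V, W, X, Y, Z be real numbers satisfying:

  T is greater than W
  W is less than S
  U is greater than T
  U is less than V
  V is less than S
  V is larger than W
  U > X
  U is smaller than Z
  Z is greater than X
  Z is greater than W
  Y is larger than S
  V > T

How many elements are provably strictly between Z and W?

Chaining upward from W reaches: T, U, V, S, Y.
Chaining downward from Z reaches: X, T, U.
Strictly between W and Z are those in both lists: T, U — 2 elements.

2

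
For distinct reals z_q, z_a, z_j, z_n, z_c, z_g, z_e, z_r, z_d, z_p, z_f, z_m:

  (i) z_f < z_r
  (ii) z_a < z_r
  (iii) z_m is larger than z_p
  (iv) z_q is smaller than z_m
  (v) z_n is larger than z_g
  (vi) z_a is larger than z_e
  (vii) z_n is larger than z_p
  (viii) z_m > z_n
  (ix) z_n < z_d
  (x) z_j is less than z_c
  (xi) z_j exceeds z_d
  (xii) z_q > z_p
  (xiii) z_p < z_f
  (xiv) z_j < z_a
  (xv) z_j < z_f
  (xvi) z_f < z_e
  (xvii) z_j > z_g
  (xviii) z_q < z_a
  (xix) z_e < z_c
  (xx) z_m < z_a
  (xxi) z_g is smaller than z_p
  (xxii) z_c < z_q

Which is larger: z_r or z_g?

z_r

Following the relations from z_g: z_g < z_p < z_n < z_d < z_j < z_f < z_e < z_c < z_q < z_m < z_a < z_r.
So z_g < z_r; z_r is the larger of the two.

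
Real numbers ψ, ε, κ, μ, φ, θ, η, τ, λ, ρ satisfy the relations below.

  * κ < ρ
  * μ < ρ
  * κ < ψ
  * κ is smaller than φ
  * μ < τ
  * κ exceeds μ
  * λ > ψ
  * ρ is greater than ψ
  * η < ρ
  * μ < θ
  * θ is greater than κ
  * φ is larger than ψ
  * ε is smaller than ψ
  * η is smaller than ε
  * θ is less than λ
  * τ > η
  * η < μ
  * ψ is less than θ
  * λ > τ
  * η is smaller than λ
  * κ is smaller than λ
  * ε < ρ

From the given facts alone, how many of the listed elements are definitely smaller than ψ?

The elements the relations force below ψ are η, ε, μ, κ — no chain reaches any other.
That is 4.

4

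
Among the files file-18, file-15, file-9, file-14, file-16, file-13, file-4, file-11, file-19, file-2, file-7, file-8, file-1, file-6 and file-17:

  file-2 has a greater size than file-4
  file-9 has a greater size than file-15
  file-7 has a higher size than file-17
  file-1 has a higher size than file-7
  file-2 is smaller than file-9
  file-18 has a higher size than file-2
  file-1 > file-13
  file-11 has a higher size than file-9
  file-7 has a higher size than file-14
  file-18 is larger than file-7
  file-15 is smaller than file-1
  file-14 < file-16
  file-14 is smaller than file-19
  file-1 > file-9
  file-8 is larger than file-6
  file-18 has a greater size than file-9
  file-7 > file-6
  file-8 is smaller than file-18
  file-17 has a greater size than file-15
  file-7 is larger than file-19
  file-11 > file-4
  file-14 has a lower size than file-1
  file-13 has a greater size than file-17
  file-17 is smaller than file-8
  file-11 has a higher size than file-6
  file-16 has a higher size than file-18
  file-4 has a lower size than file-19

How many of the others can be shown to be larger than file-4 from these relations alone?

Directly above file-4: file-19, file-2, file-11.
One step further: file-7, file-9, file-18 (6 so far).
One step further: file-16, file-1 (8 so far).
Nothing else is reachable above file-4; 8 in all.

8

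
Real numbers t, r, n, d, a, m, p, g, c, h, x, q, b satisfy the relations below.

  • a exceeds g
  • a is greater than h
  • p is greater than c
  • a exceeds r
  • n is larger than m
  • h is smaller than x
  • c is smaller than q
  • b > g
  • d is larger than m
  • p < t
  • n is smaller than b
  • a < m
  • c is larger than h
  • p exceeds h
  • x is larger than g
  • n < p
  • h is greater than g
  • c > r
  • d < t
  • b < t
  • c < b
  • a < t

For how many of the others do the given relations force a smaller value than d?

5

The elements the relations force below d are g, r, h, a, m — no chain reaches any other.
That is 5.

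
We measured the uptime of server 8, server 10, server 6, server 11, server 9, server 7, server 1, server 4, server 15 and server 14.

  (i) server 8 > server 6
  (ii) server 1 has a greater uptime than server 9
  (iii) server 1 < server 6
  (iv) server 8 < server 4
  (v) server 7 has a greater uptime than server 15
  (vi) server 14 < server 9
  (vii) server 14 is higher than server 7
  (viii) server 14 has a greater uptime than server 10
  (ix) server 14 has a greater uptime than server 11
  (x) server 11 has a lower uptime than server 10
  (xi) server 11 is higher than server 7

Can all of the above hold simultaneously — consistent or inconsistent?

consistent

Every relation is compatible with server 15 < server 7 < server 11 < server 10 < server 14 < server 9 < server 1 < server 6 < server 8 < server 4; the set is consistent.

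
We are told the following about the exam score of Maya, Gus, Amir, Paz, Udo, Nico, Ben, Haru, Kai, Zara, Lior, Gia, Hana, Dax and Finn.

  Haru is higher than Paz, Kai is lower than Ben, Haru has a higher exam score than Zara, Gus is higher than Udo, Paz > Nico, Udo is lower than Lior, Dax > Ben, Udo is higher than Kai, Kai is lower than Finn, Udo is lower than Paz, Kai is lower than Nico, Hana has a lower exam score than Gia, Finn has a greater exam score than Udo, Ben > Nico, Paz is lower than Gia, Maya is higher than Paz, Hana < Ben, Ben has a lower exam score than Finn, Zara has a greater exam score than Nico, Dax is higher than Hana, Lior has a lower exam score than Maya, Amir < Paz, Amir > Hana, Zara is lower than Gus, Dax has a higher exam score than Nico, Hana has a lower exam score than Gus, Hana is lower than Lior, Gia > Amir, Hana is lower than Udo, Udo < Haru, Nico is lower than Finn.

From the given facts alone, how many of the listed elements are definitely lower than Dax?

4

Directly below Dax: Nico, Hana, Ben.
One step further: Kai (4 so far).
Nothing else is reachable below Dax; 4 in all.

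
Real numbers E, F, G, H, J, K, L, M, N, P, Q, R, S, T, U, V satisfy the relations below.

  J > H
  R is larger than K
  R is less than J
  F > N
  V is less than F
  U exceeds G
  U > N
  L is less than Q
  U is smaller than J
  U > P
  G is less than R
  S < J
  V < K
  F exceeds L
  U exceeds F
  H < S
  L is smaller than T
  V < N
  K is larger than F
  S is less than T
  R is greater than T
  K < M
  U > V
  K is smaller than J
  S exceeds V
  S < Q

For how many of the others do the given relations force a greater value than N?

From N the given relations immediately reach F, U.
From those, K, J — 4 in total.
From those, M, R — 6 in total.
No other element is forced above N by the given relations, so the count is 6.

6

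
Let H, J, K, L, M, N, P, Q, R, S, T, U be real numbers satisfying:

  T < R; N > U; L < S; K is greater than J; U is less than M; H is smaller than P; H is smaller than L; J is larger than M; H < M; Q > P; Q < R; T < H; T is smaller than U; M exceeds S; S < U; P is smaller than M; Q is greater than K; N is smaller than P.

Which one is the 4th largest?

Chaining the given pairs: T < H < L < S < U < N < P < M < J < K < Q < R.
Counting 4 from the largest end gives J.

J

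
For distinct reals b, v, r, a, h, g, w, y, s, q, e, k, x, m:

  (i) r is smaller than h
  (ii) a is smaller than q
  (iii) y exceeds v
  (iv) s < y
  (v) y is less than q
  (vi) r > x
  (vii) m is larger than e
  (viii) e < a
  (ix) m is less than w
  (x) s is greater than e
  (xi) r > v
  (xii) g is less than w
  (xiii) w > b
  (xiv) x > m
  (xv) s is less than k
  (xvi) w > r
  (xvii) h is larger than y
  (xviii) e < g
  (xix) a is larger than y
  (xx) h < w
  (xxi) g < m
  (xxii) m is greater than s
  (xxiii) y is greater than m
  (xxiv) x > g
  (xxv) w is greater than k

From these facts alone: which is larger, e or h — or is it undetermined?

h

e < m < x < r < h, by transitivity through m, x, r.
So h is larger.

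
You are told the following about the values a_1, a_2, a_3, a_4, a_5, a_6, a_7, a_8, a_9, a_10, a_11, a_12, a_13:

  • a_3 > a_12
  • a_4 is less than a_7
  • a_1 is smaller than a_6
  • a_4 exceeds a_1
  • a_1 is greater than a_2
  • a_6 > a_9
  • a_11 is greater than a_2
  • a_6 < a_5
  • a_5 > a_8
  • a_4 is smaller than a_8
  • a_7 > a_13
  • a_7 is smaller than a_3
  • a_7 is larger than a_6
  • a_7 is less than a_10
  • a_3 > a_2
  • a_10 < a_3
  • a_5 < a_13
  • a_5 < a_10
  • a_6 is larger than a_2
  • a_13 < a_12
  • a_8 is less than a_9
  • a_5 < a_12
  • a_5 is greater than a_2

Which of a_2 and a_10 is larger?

The relevant relations are a_2 < a_1; a_1 < a_4; a_4 < a_8; a_8 < a_9; a_9 < a_6; a_6 < a_5; a_5 < a_13; a_13 < a_7; a_7 < a_10.
Together: a_2 < a_1 < a_4 < a_8 < a_9 < a_6 < a_5 < a_13 < a_7 < a_10.
So a_2 < a_10; a_10 is the larger of the two.

a_10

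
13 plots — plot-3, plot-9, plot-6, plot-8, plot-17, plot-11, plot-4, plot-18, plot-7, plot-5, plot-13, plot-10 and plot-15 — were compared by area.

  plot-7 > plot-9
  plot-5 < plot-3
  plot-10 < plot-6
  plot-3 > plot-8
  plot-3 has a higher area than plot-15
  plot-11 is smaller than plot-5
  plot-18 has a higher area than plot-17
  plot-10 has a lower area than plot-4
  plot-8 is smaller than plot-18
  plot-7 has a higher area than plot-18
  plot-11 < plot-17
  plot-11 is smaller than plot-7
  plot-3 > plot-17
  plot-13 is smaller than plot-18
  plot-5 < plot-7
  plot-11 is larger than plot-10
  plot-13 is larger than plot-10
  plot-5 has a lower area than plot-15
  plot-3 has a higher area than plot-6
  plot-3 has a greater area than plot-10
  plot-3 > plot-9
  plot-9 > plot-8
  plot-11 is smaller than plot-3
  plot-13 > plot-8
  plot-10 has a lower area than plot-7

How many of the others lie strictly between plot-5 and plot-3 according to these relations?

1

Chaining upward from plot-5 reaches: plot-15, plot-7.
Chaining downward from plot-3 reaches: plot-10, plot-11, plot-8, plot-6, plot-9, plot-15, plot-17.
Strictly between plot-5 and plot-3 are those in both lists: plot-15 — 1 element.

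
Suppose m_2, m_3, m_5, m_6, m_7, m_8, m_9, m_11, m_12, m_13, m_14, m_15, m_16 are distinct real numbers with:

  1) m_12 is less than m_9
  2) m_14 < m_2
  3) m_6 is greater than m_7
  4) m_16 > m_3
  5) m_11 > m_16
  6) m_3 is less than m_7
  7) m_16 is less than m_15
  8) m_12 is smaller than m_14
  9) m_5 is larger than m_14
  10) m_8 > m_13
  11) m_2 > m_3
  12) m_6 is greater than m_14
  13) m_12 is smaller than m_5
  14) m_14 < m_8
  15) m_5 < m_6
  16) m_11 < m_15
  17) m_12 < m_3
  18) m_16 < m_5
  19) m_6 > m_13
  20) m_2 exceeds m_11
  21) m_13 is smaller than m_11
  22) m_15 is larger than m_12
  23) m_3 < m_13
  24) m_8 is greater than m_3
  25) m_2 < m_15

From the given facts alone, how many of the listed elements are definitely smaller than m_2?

The elements the relations force below m_2 are m_12, m_3, m_16, m_14, m_13, m_11 — no chain reaches any other.
That is 6.

6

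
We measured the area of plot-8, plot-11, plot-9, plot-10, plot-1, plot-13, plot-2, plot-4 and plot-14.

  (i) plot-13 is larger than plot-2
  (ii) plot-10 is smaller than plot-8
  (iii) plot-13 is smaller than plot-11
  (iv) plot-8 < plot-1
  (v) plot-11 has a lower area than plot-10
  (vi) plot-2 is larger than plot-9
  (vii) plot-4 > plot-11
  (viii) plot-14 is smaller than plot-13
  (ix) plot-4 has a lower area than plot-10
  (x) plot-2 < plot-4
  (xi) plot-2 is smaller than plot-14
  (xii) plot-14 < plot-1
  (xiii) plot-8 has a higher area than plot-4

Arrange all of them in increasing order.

plot-9 < plot-2 < plot-14 < plot-13 < plot-11 < plot-4 < plot-10 < plot-8 < plot-1

The consecutive links are each given: plot-9 < plot-2; plot-2 < plot-14; plot-14 < plot-13; plot-13 < plot-11; plot-11 < plot-4; plot-4 < plot-10; plot-10 < plot-8; plot-8 < plot-1.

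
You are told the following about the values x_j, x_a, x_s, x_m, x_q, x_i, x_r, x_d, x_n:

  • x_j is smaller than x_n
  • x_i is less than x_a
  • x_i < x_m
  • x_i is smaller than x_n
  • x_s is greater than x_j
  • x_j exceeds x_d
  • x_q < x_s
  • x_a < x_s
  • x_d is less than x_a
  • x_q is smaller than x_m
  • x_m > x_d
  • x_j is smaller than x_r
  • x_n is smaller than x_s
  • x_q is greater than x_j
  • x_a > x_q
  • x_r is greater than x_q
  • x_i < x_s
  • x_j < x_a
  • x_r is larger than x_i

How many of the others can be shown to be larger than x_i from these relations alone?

The elements the relations force above x_i are x_r, x_a, x_n, x_m, x_s — no chain reaches any other.
That is 5.

5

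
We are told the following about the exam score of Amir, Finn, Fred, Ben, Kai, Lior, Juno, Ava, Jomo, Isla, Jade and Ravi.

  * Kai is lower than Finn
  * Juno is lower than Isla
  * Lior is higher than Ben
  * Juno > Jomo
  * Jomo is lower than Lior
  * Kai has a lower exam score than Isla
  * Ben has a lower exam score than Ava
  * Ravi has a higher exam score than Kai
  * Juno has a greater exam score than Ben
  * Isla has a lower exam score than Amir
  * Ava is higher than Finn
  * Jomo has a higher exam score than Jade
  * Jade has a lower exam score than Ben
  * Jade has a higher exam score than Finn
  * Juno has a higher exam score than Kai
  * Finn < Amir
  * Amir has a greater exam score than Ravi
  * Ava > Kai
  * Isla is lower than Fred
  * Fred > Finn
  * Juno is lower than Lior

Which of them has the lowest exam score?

Kai

Chaining upward from Kai: directly above it, Finn, Ravi, Ava, Juno, Isla; then Jade, Lior, Amir, Fred; then Jomo, Ben.
That covers every other element, and nothing is given below Kai, so Kai is the lowest exam score.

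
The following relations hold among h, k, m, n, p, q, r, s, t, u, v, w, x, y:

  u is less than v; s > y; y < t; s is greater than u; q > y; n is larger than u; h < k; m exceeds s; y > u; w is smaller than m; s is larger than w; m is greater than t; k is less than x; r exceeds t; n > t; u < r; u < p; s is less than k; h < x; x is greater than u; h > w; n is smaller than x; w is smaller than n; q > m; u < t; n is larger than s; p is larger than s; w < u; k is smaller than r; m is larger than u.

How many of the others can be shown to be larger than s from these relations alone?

Directly above s: p, k, m, n.
One step further: r, x, q (7 so far).
Nothing else is reachable above s; 7 in all.

7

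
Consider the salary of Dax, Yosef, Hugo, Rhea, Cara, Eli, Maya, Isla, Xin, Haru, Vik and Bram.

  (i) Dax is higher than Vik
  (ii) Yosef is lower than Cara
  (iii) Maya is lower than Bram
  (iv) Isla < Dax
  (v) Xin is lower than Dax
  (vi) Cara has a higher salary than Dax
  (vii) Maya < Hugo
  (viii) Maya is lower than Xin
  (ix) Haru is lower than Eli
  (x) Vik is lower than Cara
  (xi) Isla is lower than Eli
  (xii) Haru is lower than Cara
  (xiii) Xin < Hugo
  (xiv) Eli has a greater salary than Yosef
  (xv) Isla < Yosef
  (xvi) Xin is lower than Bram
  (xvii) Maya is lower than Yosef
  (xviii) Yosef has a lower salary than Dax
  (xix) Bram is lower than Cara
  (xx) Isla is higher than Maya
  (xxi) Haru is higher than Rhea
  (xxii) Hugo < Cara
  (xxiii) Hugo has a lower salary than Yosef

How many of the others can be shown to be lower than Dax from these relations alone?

6

Directly below Dax: Isla, Xin, Yosef, Vik.
One step further: Maya, Hugo (6 so far).
Nothing else is reachable below Dax; 6 in all.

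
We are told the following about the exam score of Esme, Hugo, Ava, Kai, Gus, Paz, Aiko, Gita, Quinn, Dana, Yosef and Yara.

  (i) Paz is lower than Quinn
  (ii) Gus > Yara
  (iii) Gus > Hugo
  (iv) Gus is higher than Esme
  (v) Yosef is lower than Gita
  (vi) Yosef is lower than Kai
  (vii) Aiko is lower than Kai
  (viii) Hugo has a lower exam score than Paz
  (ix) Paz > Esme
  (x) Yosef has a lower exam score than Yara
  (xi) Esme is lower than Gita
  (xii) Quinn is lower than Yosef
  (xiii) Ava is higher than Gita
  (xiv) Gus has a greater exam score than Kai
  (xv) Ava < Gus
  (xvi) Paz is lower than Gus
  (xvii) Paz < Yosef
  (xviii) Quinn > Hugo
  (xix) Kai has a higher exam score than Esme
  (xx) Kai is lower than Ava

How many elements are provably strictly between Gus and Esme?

The relations place Esme below Gus. An element lies strictly between them when it is forced above Esme and also forced below Gus.
Above Esme: {Paz, Quinn, Yosef, Gita, Yara, Kai, Ava}. Below Gus: {Hugo, Aiko, Paz, Quinn, Yosef, Gita, Yara, Kai, Ava}.
Intersection: {Paz, Quinn, Yosef, Gita, Yara, Kai, Ava} — 7.

7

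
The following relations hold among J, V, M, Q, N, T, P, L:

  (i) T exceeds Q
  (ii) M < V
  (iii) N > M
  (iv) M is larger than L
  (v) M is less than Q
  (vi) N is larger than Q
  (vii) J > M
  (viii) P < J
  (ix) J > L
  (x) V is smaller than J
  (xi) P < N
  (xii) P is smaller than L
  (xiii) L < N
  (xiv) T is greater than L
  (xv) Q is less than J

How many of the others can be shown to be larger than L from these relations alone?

The elements the relations force above L are M, V, Q, J, T, N — no chain reaches any other.
That is 6.

6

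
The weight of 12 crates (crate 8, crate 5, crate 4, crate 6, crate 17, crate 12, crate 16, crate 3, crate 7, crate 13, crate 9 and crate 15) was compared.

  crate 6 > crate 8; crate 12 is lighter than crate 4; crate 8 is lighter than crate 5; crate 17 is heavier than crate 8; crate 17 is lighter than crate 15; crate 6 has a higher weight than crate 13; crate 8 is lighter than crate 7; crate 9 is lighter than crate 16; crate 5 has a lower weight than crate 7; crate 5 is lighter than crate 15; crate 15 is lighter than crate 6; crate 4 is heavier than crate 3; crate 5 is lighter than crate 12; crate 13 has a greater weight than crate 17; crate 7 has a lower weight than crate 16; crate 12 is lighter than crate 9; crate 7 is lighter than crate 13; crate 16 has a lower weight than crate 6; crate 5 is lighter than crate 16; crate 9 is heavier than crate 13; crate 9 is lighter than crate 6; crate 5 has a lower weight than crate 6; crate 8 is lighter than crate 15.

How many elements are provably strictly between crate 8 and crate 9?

5

Chaining upward from crate 8 reaches: crate 17, crate 5, crate 7, crate 15, crate 12, crate 13, crate 4, crate 16, crate 6.
Chaining downward from crate 9 reaches: crate 17, crate 5, crate 7, crate 12, crate 13.
Strictly between crate 8 and crate 9 are those in both lists: crate 17, crate 5, crate 7, crate 12, crate 13 — 5 elements.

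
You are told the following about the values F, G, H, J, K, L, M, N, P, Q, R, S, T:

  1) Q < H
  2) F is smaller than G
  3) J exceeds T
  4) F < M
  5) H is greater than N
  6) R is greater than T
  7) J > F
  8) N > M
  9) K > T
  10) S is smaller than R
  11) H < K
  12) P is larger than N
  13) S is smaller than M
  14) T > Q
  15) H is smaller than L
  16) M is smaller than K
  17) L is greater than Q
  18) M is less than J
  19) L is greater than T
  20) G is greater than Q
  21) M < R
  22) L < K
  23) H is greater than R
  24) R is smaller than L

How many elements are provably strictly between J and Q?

1

The relations place Q below J. An element lies strictly between them when it is forced above Q and also forced below J.
Above Q: {T, R, H, G, L, K}. Below J: {S, F, T, M}.
Intersection: {T} — 1.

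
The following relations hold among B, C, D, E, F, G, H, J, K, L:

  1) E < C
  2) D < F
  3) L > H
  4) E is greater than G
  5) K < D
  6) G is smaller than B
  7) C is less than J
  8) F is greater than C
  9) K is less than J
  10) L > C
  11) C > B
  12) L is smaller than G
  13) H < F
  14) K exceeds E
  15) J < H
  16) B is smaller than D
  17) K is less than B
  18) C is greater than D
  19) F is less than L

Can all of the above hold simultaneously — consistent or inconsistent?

Chaining the given relations yields G < E < K < B < D < C < J < H < F < L, so G < L. But one relation states L < G. These cannot both hold.

inconsistent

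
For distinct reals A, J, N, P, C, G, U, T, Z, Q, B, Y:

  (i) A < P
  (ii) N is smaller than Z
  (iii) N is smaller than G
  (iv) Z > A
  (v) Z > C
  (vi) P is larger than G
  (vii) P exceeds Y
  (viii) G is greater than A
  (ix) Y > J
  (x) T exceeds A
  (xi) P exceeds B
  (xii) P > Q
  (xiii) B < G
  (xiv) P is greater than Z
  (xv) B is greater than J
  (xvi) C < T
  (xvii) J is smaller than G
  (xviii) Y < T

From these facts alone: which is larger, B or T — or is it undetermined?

Following every chain through B: above B we get G, P; below B we get J.
T is not reached, and no chain runs the other way from T to B.
So the given relations leave the order of B and T undetermined.

undetermined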